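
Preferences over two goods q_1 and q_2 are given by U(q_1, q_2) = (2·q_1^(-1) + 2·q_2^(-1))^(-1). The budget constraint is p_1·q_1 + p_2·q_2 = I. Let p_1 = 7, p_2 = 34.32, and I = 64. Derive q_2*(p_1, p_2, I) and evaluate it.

q_2* = 1.2846

MRS = MU_q_1/MU_q_2 = (q_2/q_1)^(2). Set equal to p_1/p_2.
Hence q_2/q_1 = (p_1/p_2)^(1/(2)), i.e. raised to the 0.5 power.
With the ratio pinned down, the budget gives q_1* = I/(p_1 + p_2·(q_2/q_1)) and q_2* = (q_2/q_1)·q_1*.
Numerically q_2/q_1 = 0.451622, so q_1* = 64/(7 + 34.32·0.451622) = 2.8445 and q_2* = 0.451622·2.8445 = 1.2846.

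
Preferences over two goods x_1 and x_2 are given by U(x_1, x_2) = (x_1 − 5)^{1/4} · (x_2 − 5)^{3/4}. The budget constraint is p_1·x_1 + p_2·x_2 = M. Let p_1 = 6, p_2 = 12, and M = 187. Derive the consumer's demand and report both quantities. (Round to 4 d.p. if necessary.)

Let x_1' = x_1−5, x_2' = x_2−5. MRS = (1/3)·x_2'/x_1' = p_1/p_2.
After buying the subsistence bundle (5, 5), a share 0.25 of the remaining income goes to x_1: x_1* = 5 + 0.25·(M − 5p_1 − 5p_2)/p_1.
Discretionary income = 187 − 5·6 − 5·12 = 97; x_1* = 5 + 0.25·97/6 = 9.0417; x_2* = 5 + 0.75·97/12 = 11.0625.

x_1* = 9.0417, x_2* = 11.0625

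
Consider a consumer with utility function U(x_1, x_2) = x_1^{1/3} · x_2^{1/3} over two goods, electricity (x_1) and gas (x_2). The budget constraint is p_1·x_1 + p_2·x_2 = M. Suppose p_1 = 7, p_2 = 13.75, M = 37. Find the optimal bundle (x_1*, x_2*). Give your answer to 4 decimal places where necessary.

Tangency: MRS = x_2/x_1 = p_1/p_2.
Rearranging, p_2·x_2 = p_1·x_1. Substituting into the budget gives p_1·x_1·(1 + 1) = M.
Demand: x_1*(p_1,p_2,M) = 0.5·M/p_1 and x_2* = 0.5·M/p_2.
At p_1=7, p_2=13.75, M=37: x_1* = 0.5·37/7 = 2.6429, x_2* = 1.3455.

x_1* = 2.6429, x_2* = 1.3455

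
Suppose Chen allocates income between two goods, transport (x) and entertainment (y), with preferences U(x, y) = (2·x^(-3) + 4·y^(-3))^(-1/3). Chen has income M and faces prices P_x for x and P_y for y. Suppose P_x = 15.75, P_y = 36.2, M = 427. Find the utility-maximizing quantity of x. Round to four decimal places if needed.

x* = 8.4199

MU_x ∝ 2·x^(-4), MU_y ∝ 4·y^(-4), so MRS = (1/2)·(y/x)^(4) = P_x/P_y.
Solve for the ratio: y/x = [2·P_x/P_y]^(0.25).
With the ratio pinned down, the budget gives x* = M/(P_x + P_y·(y/x)) and y* = (y/x)·x*.
Numerically y/x = 0.96583, so x* = 427/(15.75 + 36.2·0.96583) = 8.4199.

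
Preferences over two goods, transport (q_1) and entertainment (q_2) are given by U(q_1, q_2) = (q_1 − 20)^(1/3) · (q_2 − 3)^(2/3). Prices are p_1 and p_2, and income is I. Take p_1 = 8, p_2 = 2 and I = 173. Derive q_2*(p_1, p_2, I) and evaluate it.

q_2* = 5.3333

MRS = (1/2)·(q_2−3)/(q_1−20). Tangency with p_1/p_2 gives q_2−3 = 2·(p_1/p_2)·(q_1−20).
After buying the subsistence bundle (20, 3), a share 1/3 of the remaining income goes to q_1: q_1* = 20 + 1/3·(I − 20p_1 − 3p_2)/p_1.
Discretionary income = 173 − 20·8 − 3·2 = 7; q_2* = 3 + 2/3·7/2 = 5.3333.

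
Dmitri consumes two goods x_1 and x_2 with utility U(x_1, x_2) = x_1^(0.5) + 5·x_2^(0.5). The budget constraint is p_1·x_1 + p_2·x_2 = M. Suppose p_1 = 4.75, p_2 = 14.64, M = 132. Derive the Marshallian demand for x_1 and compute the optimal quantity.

From the CES first-order condition, (1/5)·(x_2/x_1)^(0.5) = p_1/p_2.
Hence x_2/x_1 = (5·p_1/p_2)^(1/(0.5)), i.e. raised to the 2 power.
Substitute x_2 = (x_2/x_1)·x_1 into the budget: x_1* = M/(p_1 + p_2·(x_2/x_1)).
Numerically x_2/x_1 = 2.631753, so x_1* = 132/(4.75 + 14.64·2.631753) = 3.05.

x_1* = 3.05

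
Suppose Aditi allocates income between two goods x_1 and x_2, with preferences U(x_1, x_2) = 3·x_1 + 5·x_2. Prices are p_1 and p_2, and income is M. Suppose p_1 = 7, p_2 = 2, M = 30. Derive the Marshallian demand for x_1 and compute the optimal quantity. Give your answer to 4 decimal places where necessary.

x_1* = 0

x_2 gives more utility per dollar, so spend all income on x_2: x_2* = M/p_2, x_1* = 0.
Numerically: x_1* = 0, x_2* = 15.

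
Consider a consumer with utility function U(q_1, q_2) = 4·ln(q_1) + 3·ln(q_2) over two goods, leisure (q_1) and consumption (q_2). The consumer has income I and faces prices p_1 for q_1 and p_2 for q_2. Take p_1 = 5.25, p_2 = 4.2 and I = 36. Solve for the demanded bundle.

q_1* = 3.9184, q_2* = 3.6735

The MRS is (4/3)·q_2/q_1. Set MRS = p_1/p_2.
So 4·p_2·q_2 = 3·p_1·q_1; combined with the budget, a share 4/7 of income goes to q_1.
Demand: q_1*(p_1,p_2,I) = 4/7·I/p_1 and q_2* = 3/7·I/p_2.
At p_1=5.25, p_2=4.2, I=36: q_1* = 4/7·36/5.25 = 3.9184, q_2* = 3.6735.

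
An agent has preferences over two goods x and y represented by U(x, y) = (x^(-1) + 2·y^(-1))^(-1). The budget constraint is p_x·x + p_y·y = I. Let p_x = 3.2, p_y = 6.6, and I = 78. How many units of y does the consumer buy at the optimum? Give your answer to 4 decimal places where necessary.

y* = 7.9191

From the CES first-order condition, (1/2)·(y/x)^(2) = p_x/p_y.
Solve for the ratio: y/x = [2·p_x/p_y]^(0.5).
Substitute y = (y/x)·x into the budget: x* = I/(p_x + p_y·(y/x)).
Numerically y/x = 0.984732, so x* = 78/(3.2 + 6.6·0.984732) = 8.0419 and y* = 0.984732·8.0419 = 7.9191.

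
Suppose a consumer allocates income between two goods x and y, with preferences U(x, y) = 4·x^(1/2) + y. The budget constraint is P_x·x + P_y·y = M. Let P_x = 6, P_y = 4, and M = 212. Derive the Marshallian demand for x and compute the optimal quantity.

x* = 1.7778

MU_x = 2/√x, MU_y = 1. Tangency: 2/√x = P_x/P_y.
Solve: √x = 2·P_y/P_x, so x*(P_x,P_y) = (2·P_y/P_x)², and y* = (M − P_x·x*)/P_y.
Plugging in: x* = (2·4/6)² = 1.7778.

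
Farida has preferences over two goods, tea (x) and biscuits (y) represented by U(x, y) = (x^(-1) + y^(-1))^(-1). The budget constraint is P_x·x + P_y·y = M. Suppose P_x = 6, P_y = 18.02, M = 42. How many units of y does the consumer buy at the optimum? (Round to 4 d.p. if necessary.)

With the ratio pinned down, the budget gives x* = M/(P_x + P_y·(y/x)) and y* = (y/x)·x*.
Numerically y/x = 0.57703, so x* = 42/(6 + 18.02·0.57703) = 2.5613 and y* = 0.57703·2.5613 = 1.4779.

y* = 1.4779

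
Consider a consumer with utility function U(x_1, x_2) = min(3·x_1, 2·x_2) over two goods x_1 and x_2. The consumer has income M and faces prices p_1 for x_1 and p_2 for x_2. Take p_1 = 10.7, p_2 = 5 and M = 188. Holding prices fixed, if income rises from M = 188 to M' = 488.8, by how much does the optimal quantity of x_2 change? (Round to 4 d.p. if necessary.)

Δx_2* = 24.7912

Leontief preferences: the optimum is at the kink where x_1/2 = x_2/3, i.e. x_2 = (3/2)·x_1.
Budget: p_1·x_1 + p_2·(3/2)·x_1 = M, so (2·p_1 + 3·p_2)·x_1 = 2·M.
Demand: x_1*(p_1,p_2,M) = 2·M/(2·p_1 + 3·p_2), x_2* = 3·M/(2·p_1 + 3·p_2).
Here 2·10.7 + 3·5 = 36.4, giving x_2* = 15.4945.
At M' = 488.8: x_2* = 40.2857. Change: 40.2857 − 15.4945 = 24.7912.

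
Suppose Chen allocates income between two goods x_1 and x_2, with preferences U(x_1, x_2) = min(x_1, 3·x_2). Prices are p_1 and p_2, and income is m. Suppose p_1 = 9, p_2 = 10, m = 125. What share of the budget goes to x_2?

share on x_2 = 0.2703

With perfect complements, no substitution: consume in ratio x_1:x_2 = 3:1.
Budget: p_1·x_1 + p_2·(1/3)·x_1 = m, so (3·p_1 + p_2)·x_1 = 3·m.
Demand: x_1*(p_1,p_2,m) = 3·m/(3·p_1 + p_2), x_2* = m/(3·p_1 + p_2).
Here 3·9 + 10 = 37, giving x_1* = 10.1351 and x_2* = 3.3784.
Expenditure on x_2: 10·3.3784 = 33.7838; share = 0.2703.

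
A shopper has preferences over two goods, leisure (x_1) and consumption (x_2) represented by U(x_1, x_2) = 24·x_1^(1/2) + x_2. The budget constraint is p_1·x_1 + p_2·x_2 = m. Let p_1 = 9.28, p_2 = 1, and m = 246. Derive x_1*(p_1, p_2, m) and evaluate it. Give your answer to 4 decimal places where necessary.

Thus x_1* = (12·p_2/p_1)² — independent of m — with the rest of income spent on x_2.
Plugging in: x_1* = (12·1/9.28)² = 1.6721.

x_1* = 1.6721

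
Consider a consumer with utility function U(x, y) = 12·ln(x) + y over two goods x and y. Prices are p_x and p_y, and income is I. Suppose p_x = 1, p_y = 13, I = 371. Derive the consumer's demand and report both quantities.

x* = 156, y* = 16.5385

So x*(p_x,p_y) = 12·p_y/p_x, independent of income; and y* = (I − 12·p_y)/p_y.
At the given prices: x* = 12·13/1 = 156, and y* = 16.5385.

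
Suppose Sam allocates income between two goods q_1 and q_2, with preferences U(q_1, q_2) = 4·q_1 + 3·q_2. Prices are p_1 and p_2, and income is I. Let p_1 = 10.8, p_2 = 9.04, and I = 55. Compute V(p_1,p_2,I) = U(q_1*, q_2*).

V = 20.3704

Perfect substitutes: compare marginal utility per dollar. 4/p_1 vs 3/p_2 → 0.3704 vs 0.3319.
q_1 gives more utility per dollar, so spend all income on q_1: q_1* = I/p_1, q_2* = 0.
Numerically: q_1* = 5.0926, q_2* = 0.
Utility at the optimum: U(5.0926, 0) = 20.3704.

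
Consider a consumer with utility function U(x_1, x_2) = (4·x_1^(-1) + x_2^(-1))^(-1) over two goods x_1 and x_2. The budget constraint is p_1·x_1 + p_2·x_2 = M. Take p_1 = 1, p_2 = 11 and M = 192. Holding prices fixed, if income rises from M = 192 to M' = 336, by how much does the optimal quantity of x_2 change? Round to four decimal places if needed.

MRS = MU_x_1/MU_x_2 = 4·(x_2/x_1)^(2). Set equal to p_1/p_2.
Solve for the ratio: x_2/x_1 = [(1/4)·p_1/p_2]^(0.5).
With the ratio pinned down, the budget gives x_1* = M/(p_1 + p_2·(x_2/x_1)) and x_2* = (x_2/x_1)·x_1*.
Numerically x_2/x_1 = 0.150756, so x_1* = 192/(1 + 11·0.150756) = 72.2263 and x_2* = 0.150756·72.2263 = 10.8885.
At M' = 336: x_2* = 19.0549. Change: 19.0549 − 10.8885 = 8.1664.

Δx_2* = 8.1664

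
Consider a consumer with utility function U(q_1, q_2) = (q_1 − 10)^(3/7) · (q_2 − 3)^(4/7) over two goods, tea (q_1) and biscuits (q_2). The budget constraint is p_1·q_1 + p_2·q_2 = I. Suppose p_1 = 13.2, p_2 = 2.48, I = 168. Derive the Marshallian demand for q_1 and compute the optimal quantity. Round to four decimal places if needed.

MRS = (3/4)·(q_2−3)/(q_1−10). Tangency with p_1/p_2 gives q_2−3 = (4/3)·(p_1/p_2)·(q_1−10).
After buying the subsistence bundle (10, 3), a share 3/7 of the remaining income goes to q_1: q_1* = 10 + 3/7·(I − 10p_1 − 3p_2)/p_1.
Discretionary income = 168 − 10·13.2 − 3·2.48 = 28.56; q_1* = 10 + 3/7·28.56/13.2 = 10.9273.

q_1* = 10.9273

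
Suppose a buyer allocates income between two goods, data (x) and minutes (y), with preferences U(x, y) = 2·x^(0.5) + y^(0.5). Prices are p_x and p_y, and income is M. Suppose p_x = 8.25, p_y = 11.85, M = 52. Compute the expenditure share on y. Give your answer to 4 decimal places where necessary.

share on y = 0.1482

From the CES first-order condition, 2·(y/x)^(0.5) = p_x/p_y.
Solve for the ratio: y/x = [(1/2)·p_x/p_y]^(2).
Substitute y = (y/x)·x into the budget: x* = M/(p_x + p_y·(y/x)).
Numerically y/x = 0.121174, so x* = 52/(8.25 + 11.85·0.121174) = 5.3686 and y* = 0.121174·5.3686 = 0.6505.
Expenditure on y: 11.85·0.6505 = 7.7089; share = 0.1482.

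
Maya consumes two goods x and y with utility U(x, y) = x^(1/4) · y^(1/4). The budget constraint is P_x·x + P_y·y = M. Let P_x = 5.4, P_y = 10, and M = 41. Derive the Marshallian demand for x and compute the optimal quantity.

x* = 3.7963

The MRS is y/x. Set MRS = P_x/P_y.
So 0.25·P_y·y = 0.25·P_x·x; combined with the budget, a share 0.5 of income goes to x.
Demand: x*(P_x,P_y,M) = 0.5·M/P_x and y* = 0.5·M/P_y.
At P_x=5.4, P_y=10, M=41: x* = 0.5·41/5.4 = 3.7963.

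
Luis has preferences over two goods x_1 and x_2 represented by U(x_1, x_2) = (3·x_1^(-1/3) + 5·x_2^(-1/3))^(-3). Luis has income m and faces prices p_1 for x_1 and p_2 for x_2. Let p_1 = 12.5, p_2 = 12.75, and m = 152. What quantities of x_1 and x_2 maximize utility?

x_1* = 4.9149, x_2* = 7.1031

MRS = MU_x_1/MU_x_2 = (3/5)·(x_2/x_1)^(4/3). Set equal to p_1/p_2.
Solve for the ratio: x_2/x_1 = [(5/3)·p_1/p_2]^(0.75).
With the ratio pinned down, the budget gives x_1* = m/(p_1 + p_2·(x_2/x_1)) and x_2* = (x_2/x_1)·x_1*.
Numerically x_2/x_1 = 1.445228, so x_1* = 152/(12.5 + 12.75·1.445228) = 4.9149 and x_2* = 1.445228·4.9149 = 7.1031.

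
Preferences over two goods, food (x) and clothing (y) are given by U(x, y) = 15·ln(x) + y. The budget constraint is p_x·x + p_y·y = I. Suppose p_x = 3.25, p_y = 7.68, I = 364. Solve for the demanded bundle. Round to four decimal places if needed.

MU_x = 15/x, MU_y = 1. Tangency: 15/x = p_x/p_y.
So x*(p_x,p_y) = 15·p_y/p_x, independent of income; and y* = (I − 15·p_y)/p_y.
At the given prices: x* = 15·7.68/3.25 = 35.4462, and y* = 32.3958.

x* = 35.4462, y* = 32.3958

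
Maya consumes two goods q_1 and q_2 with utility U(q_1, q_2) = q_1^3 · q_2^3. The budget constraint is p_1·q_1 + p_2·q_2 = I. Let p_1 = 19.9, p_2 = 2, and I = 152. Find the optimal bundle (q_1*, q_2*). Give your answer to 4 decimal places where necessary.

q_1* = 3.8191, q_2* = 38

At p_1=19.9, p_2=2, I=152: q_1* = 0.5·152/19.9 = 3.8191, q_2* = 38.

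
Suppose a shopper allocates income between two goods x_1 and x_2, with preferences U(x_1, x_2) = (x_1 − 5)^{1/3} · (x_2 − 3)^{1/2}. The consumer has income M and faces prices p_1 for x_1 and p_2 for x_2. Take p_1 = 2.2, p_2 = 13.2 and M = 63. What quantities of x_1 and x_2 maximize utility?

x_1* = 7.2545, x_2* = 3.5636

Let x_1' = x_1−5, x_2' = x_2−3. MRS = (2/3)·x_2'/x_1' = p_1/p_2.
Substituting into the budget: x_1* = 5 + 0.4·(M − 5·p_1 − 3·p_2)/p_1, and x_2* = 3 + 0.6·(…)/p_2.
Discretionary income = 63 − 5·2.2 − 3·13.2 = 12.4; x_1* = 5 + 0.4·12.4/2.2 = 7.2545; x_2* = 3 + 0.6·12.4/13.2 = 3.5636.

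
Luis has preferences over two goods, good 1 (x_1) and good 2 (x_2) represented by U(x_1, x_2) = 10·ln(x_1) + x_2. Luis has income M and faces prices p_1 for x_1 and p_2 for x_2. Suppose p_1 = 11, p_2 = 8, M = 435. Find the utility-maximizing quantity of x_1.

x_1* = 7.2727

MU_x_1 = 10/x_1, MU_x_2 = 1. Tangency: 10/x_1 = p_1/p_2.
So x_1*(p_1,p_2) = 10·p_2/p_1, independent of income; and x_2* = (M − 10·p_2)/p_2.
At the given prices: x_1* = 10·8/11 = 7.2727.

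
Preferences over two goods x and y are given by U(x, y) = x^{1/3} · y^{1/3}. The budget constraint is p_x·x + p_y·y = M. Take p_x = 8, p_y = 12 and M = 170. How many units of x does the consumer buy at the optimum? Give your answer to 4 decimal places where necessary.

The MRS is y/x. Set MRS = p_x/p_y.
Rearranging, p_y·y = p_x·x. Substituting into the budget gives p_x·x·(1 + 1) = M.
Demand: x*(p_x,p_y,M) = 0.5·M/p_x and y* = 0.5·M/p_y.
At p_x=8, p_y=12, M=170: x* = 0.5·170/8 = 10.625.

x* = 10.625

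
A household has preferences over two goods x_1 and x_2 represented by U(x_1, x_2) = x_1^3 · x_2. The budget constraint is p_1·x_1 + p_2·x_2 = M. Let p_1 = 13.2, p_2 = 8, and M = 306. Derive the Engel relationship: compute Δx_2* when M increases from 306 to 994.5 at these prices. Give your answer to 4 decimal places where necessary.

Δx_2* = 21.5156

MU_x_1/MU_x_2 = (3·x_2)/(x_1); tangency sets this equal to p_1/p_2.
Rearranging, p_2·x_2 = (1/3)·p_1·x_1. Substituting into the budget gives p_1·x_1·(1 + (1/3)) = M.
Demand: x_1*(p_1,p_2,M) = 0.75·M/p_1 and x_2* = 0.25·M/p_2.
At p_1=13.2, p_2=8, M=306: x_2* = 0.25·306/8 = 9.5625.
At M' = 994.5: x_2* = 31.0781. Change: 31.0781 − 9.5625 = 21.5156.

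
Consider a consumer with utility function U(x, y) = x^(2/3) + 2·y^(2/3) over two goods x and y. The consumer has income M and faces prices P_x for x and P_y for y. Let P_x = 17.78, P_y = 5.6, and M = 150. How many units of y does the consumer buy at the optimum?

MU_x ∝ x^(-1/3), MU_y ∝ 2·y^(-1/3), so MRS = (1/2)·(y/x)^(1/3) = P_x/P_y.
Solve for the ratio: y/x = [2·P_x/P_y]^(3).
With the ratio pinned down, the budget gives x* = M/(P_x + P_y·(y/x)) and y* = (y/x)·x*.
Numerically y/x = 256.047875, so x* = 150/(17.78 + 5.6·256.047875) = 0.1033 and y* = 256.047875·0.1033 = 26.4576.

y* = 26.4576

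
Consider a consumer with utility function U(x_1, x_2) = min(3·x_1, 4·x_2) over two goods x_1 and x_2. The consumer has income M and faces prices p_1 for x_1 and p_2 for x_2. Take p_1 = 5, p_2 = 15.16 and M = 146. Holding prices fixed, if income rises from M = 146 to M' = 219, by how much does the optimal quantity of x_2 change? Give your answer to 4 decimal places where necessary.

Δx_2* = 3.3445

Demand: x_1*(p_1,p_2,M) = 4·M/(4·p_1 + 3·p_2), x_2* = 3·M/(4·p_1 + 3·p_2).
Here 4·5 + 3·15.16 = 65.48, giving x_2* = 6.6891.
At M' = 219: x_2* = 10.0336. Change: 10.0336 − 6.6891 = 3.3445.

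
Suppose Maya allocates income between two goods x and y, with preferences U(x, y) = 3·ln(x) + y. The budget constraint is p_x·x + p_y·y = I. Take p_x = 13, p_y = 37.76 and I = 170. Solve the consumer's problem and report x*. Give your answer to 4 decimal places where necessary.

x* = 8.7138

Set MRS = p_x/p_y: (3/x)/1 = p_x/p_y.
So x*(p_x,p_y) = 3·p_y/p_x, independent of income; and y* = (I − 3·p_y)/p_y.
At the given prices: x* = 3·37.76/13 = 8.7138.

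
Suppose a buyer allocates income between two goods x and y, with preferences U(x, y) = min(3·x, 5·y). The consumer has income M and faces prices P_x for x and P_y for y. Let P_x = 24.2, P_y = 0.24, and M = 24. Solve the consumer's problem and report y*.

Leontief preferences: the optimum is at the kink where x/5 = y/3, i.e. y = (3/5)·x.
Budget: P_x·x + P_y·(3/5)·x = M, so (5·P_x + 3·P_y)·x = 5·M.
Demand: x*(P_x,P_y,M) = 5·M/(5·P_x + 3·P_y), y* = 3·M/(5·P_x + 3·P_y).
Here 5·24.2 + 3·0.24 = 121.72, giving y* = 0.5915.

y* = 0.5915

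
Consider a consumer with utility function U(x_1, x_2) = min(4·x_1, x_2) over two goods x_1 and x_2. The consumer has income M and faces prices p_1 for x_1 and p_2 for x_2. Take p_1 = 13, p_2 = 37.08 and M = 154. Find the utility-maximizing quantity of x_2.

x_2* = 3.8185

Here 13 + 4·37.08 = 161.32, giving x_2* = 3.8185.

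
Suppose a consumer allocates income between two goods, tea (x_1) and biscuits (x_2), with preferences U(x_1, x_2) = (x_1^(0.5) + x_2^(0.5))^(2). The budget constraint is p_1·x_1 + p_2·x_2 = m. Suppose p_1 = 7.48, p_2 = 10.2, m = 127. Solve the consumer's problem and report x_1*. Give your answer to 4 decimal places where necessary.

x_1* = 9.7954

MRS = MU_x_1/MU_x_2 = (x_2/x_1)^(0.5). Set equal to p_1/p_2.
Hence x_2/x_1 = (p_1/p_2)^(1/(0.5)), i.e. raised to the 2 power.
With the ratio pinned down, the budget gives x_1* = m/(p_1 + p_2·(x_2/x_1)) and x_2* = (x_2/x_1)·x_1*.
Numerically x_2/x_1 = 0.537778, so x_1* = 127/(7.48 + 10.2·0.537778) = 9.7954.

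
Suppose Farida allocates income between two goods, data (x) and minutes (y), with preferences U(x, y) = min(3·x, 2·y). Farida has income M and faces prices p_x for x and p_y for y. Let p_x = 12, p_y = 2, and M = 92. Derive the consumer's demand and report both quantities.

x* = 6.1333, y* = 9.2

Demand: x*(p_x,p_y,M) = 2·M/(2·p_x + 3·p_y), y* = 3·M/(2·p_x + 3·p_y).
Here 2·12 + 3·2 = 30, giving x* = 6.1333 and y* = 9.2.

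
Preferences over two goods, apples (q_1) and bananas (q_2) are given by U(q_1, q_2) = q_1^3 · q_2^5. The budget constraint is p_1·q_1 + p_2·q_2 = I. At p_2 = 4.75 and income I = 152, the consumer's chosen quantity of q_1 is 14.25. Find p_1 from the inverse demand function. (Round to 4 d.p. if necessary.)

Tangency: MRS = (3/5)·q_2/q_1 = p_1/p_2.
Rearranging, p_2·q_2 = (5/3)·p_1·q_1. Substituting into the budget gives p_1·q_1·(1 + (5/3)) = I.
Demand: q_1*(p_1,p_2,I) = 0.375·I/p_1 and q_2* = 0.625·I/p_2.
Set q_1* = 14.25 in the demand function and solve for p_1: p_1 = 4.

p_1 = 4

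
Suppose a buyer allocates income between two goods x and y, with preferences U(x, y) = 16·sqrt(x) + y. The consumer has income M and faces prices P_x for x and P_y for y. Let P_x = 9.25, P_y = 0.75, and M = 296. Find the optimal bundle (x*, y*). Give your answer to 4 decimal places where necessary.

Thus x* = (8·P_y/P_x)² — independent of M — with the rest of income spent on y.
Plugging in: x* = (8·0.75/9.25)² = 0.4207, y* = 389.4775.

x* = 0.4207, y* = 389.4775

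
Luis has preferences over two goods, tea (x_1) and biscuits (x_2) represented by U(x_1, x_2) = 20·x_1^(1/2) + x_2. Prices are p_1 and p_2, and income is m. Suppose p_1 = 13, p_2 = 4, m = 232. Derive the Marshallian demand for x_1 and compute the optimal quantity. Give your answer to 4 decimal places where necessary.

x_1* = 9.4675

Utility is quasi-linear in x_2; the FOC for x_1 is 10/√x_1 = p_1/p_2.
Thus x_1* = (10·p_2/p_1)² — independent of m — with the rest of income spent on x_2.
Plugging in: x_1* = (10·4/13)² = 9.4675.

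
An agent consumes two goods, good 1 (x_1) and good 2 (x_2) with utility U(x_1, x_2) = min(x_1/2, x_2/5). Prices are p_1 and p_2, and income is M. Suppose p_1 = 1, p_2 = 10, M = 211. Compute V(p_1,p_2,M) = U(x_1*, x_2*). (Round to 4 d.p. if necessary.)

Leontief preferences: the optimum is at the kink where x_1/2 = x_2/5, i.e. x_2 = (5/2)·x_1.
Budget: p_1·x_1 + p_2·(5/2)·x_1 = M, so (2·p_1 + 5·p_2)·x_1 = 2·M.
Demand: x_1*(p_1,p_2,M) = 2·M/(2·p_1 + 5·p_2), x_2* = 5·M/(2·p_1 + 5·p_2).
Here 2·1 + 5·10 = 52, giving x_1* = 8.1154 and x_2* = 20.2885.
Utility at the optimum: U(8.1154, 20.2885) = 4.0577.

V = 4.0577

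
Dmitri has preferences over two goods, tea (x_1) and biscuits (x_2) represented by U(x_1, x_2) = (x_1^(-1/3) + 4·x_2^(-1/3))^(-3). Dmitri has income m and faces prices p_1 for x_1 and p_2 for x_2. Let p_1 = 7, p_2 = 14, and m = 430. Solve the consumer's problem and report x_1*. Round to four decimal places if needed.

From the CES first-order condition, (1/4)·(x_2/x_1)^(4/3) = p_1/p_2.
Solve for the ratio: x_2/x_1 = [4·p_1/p_2]^(0.75).
Substitute x_2 = (x_2/x_1)·x_1 into the budget: x_1* = m/(p_1 + p_2·(x_2/x_1)).
Numerically x_2/x_1 = 1.681793, so x_1* = 430/(7 + 14·1.681793) = 14.0775.

x_1* = 14.0775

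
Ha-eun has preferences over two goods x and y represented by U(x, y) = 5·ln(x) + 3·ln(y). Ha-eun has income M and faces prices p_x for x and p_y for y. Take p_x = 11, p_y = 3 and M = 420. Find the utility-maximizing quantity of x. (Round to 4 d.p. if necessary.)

Tangency: MRS = (5/3)·y/x = p_x/p_y.
Rearranging, p_y·y = (3/5)·p_x·x. Substituting into the budget gives p_x·x·(1 + (3/5)) = M.
Demand: x*(p_x,p_y,M) = 0.625·M/p_x and y* = 0.375·M/p_y.
At p_x=11, p_y=3, M=420: x* = 0.625·420/11 = 23.8636.

x* = 23.8636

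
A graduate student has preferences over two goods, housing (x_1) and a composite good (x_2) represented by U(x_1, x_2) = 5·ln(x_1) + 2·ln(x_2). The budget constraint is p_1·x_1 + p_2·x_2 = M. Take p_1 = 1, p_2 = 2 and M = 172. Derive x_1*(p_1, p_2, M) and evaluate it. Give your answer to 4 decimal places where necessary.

Tangency: MRS = (5/2)·x_2/x_1 = p_1/p_2.
Rearranging, p_2·x_2 = (2/5)·p_1·x_1. Substituting into the budget gives p_1·x_1·(1 + (2/5)) = M.
Demand: x_1*(p_1,p_2,M) = 5/7·M/p_1 and x_2* = 2/7·M/p_2.
At p_1=1, p_2=2, M=172: x_1* = 5/7·172/1 = 122.8571.

x_1* = 122.8571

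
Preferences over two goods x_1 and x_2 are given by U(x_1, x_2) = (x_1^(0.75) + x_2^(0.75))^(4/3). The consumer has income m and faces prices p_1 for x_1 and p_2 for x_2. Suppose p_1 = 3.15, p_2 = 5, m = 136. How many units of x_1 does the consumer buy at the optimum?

MU_x_1 ∝ x_1^(-0.25), MU_x_2 ∝ x_2^(-0.25), so MRS = (x_2/x_1)^(0.25) = p_1/p_2.
Solve for the ratio: x_2/x_1 = [p_1/p_2]^(4).
Substitute x_2 = (x_2/x_1)·x_1 into the budget: x_1* = m/(p_1 + p_2·(x_2/x_1)).
Numerically x_2/x_1 = 0.15753, so x_1* = 136/(3.15 + 5·0.15753) = 34.5384.

x_1* = 34.5384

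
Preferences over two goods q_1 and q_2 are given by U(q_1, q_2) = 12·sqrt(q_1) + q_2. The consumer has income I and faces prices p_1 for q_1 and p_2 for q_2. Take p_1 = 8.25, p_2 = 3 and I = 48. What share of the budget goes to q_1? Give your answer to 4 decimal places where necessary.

share on q_1 = 0.8182

Set MRS = p_1/p_2: 6·q_1^(−1/2) = p_1/p_2.
Thus q_1* = (6·p_2/p_1)² — independent of I — with the rest of income spent on q_2.
Plugging in: q_1* = (6·3/8.25)² = 4.7603, q_2* = 2.9091.
Expenditure on q_1: 8.25·4.7603 = 39.2727; share = 0.8182.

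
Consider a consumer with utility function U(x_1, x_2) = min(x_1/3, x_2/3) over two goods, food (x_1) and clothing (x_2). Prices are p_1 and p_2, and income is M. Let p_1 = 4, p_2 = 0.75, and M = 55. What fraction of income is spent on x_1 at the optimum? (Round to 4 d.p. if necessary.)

Demand: x_1*(p_1,p_2,M) = 3·M/(3·p_1 + 3·p_2), x_2* = 3·M/(3·p_1 + 3·p_2).
Here 3·4 + 3·0.75 = 14.25, giving x_1* = 11.5789 and x_2* = 11.5789.
Expenditure on x_1: 4·11.5789 = 46.3158; share = 0.8421.

share on x_1 = 0.8421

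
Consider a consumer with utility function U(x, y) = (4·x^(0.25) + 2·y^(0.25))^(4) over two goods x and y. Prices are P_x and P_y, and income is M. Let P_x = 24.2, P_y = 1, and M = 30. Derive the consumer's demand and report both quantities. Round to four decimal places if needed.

x* = 0.5772, y* = 16.0328

Substitute y = (y/x)·x into the budget: x* = M/(P_x + P_y·(y/x)).
Numerically y/x = 27.778822, so x* = 30/(24.2 + 1·27.778822) = 0.5772 and y* = 27.778822·0.5772 = 16.0328.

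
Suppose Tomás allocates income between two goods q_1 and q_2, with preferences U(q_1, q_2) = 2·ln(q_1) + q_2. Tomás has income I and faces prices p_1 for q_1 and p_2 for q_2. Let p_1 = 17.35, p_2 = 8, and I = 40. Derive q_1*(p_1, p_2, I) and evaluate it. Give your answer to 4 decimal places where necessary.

So q_1*(p_1,p_2) = 2·p_2/p_1, independent of income; and q_2* = (I − 2·p_2)/p_2.
At the given prices: q_1* = 2·8/17.35 = 0.9222.

q_1* = 0.9222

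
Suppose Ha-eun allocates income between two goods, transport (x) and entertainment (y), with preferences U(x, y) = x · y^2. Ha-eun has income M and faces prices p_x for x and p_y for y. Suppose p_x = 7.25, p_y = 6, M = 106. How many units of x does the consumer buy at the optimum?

x* = 4.8736

The MRS is (1/2)·y/x. Set MRS = p_x/p_y.
Rearranging, p_y·y = 2·p_x·x. Substituting into the budget gives p_x·x·(1 + 2) = M.
Demand: x*(p_x,p_y,M) = 1/3·M/p_x and y* = 2/3·M/p_y.
At p_x=7.25, p_y=6, M=106: x* = 1/3·106/7.25 = 4.8736.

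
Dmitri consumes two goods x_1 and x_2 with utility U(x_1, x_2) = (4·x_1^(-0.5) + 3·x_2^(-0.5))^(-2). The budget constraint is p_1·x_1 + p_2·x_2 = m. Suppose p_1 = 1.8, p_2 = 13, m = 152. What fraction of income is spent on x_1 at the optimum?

share on x_1 = 0.3853

MRS = MU_x_1/MU_x_2 = (4/3)·(x_2/x_1)^(1.5). Set equal to p_1/p_2.
Hence x_2/x_1 = ((3/4)·p_1/p_2)^(1/(1.5)), i.e. raised to the 2/3 power.
Substitute x_2 = (x_2/x_1)·x_1 into the budget: x_1* = m/(p_1 + p_2·(x_2/x_1)).
Numerically x_2/x_1 = 0.220933, so x_1* = 152/(1.8 + 13·0.220933) = 32.5334 and x_2* = 0.220933·32.5334 = 7.1877.
Expenditure on x_1: 1.8·32.5334 = 58.5601; share = 0.3853.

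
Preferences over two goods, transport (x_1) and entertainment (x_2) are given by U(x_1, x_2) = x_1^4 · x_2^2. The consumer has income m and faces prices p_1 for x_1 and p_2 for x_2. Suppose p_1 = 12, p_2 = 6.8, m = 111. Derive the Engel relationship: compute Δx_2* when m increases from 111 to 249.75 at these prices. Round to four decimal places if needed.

Tangency: MRS = 2·x_2/x_1 = p_1/p_2.
Rearranging, p_2·x_2 = (1/2)·p_1·x_1. Substituting into the budget gives p_1·x_1·(1 + (1/2)) = m.
Demand: x_1*(p_1,p_2,m) = 2/3·m/p_1 and x_2* = 1/3·m/p_2.
At p_1=12, p_2=6.8, m=111: x_2* = 1/3·111/6.8 = 5.4412.
At m' = 249.75: x_2* = 12.2426. Change: 12.2426 − 5.4412 = 6.8015.

Δx_2* = 6.8015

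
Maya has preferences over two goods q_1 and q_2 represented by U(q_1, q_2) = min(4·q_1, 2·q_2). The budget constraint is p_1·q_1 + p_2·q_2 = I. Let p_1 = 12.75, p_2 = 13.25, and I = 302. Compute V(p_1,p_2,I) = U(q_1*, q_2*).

V = 30.7771

Leontief preferences: the optimum is at the kink where q_1/2 = q_2/4, i.e. q_2 = 2·q_1.
Budget: p_1·q_1 + p_2·2·q_1 = I, so (2·p_1 + 4·p_2)·q_1 = 2·I.
Demand: q_1*(p_1,p_2,I) = 2·I/(2·p_1 + 4·p_2), q_2* = 4·I/(2·p_1 + 4·p_2).
Here 2·12.75 + 4·13.25 = 78.5, giving q_1* = 7.6943 and q_2* = 15.3885.
Utility at the optimum: U(7.6943, 15.3885) = 30.7771.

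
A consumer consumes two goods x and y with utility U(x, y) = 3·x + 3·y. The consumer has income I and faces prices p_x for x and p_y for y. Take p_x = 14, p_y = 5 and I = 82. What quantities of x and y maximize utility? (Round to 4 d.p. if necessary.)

y gives more utility per dollar, so spend all income on y: y* = I/p_y, x* = 0.
Numerically: x* = 0, y* = 16.4.

x* = 0, y* = 16.4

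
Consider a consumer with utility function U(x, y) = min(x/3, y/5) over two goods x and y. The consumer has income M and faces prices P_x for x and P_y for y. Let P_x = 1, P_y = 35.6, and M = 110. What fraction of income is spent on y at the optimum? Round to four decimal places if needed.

With perfect complements, no substitution: consume in ratio x:y = 3:5.
Budget: P_x·x + P_y·(5/3)·x = M, so (3·P_x + 5·P_y)·x = 3·M.
Demand: x*(P_x,P_y,M) = 3·M/(3·P_x + 5·P_y), y* = 5·M/(3·P_x + 5·P_y).
Here 3·1 + 5·35.6 = 181, giving x* = 1.8232 and y* = 3.0387.
Expenditure on y: 35.6·3.0387 = 108.1768; share = 0.9834.

share on y = 0.9834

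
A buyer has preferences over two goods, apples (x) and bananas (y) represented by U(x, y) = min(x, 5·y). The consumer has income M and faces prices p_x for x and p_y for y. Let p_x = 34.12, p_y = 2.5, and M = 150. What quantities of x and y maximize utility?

With perfect complements, no substitution: consume in ratio x:y = 5:1.
Budget: p_x·x + p_y·(1/5)·x = M, so (5·p_x + p_y)·x = 5·M.
Demand: x*(p_x,p_y,M) = 5·M/(5·p_x + p_y), y* = M/(5·p_x + p_y).
Here 5·34.12 + 2.5 = 173.1, giving x* = 4.3328 and y* = 0.8666.

x* = 4.3328, y* = 0.8666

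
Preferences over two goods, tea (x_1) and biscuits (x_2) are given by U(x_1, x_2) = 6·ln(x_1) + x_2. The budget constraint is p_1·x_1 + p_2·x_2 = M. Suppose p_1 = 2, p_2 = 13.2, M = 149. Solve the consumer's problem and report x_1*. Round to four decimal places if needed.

x_1* = 39.6

Set MRS = p_1/p_2: (6/x_1)/1 = p_1/p_2.
So x_1*(p_1,p_2) = 6·p_2/p_1, independent of income; and x_2* = (M − 6·p_2)/p_2.
At the given prices: x_1* = 6·13.2/2 = 39.6.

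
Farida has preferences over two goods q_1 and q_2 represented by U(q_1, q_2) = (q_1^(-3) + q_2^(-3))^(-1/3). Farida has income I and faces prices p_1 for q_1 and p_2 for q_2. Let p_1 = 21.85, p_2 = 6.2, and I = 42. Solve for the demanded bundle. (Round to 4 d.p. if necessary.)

q_1* = 1.3841, q_2* = 1.8964

From the CES first-order condition, (q_2/q_1)^(4) = p_1/p_2.
Hence q_2/q_1 = (p_1/p_2)^(1/(4)), i.e. raised to the 0.25 power.
Substitute q_2 = (q_2/q_1)·q_1 into the budget: q_1* = I/(p_1 + p_2·(q_2/q_1)).
Numerically q_2/q_1 = 1.37014, so q_1* = 42/(21.85 + 6.2·1.37014) = 1.3841 and q_2* = 1.37014·1.3841 = 1.8964.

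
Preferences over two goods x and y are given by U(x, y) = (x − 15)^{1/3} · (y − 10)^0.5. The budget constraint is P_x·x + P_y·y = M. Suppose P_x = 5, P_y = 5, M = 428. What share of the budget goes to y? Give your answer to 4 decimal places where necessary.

Let x' = x−15, y' = y−10. MRS = (2/3)·y'/x' = P_x/P_y.
Substituting into the budget: x* = 15 + 0.4·(M − 15·P_x − 10·P_y)/P_x, and y* = 10 + 0.6·(…)/P_y.
Discretionary income = 428 − 15·5 − 10·5 = 303; x* = 15 + 0.4·303/5 = 39.24; y* = 10 + 0.6·303/5 = 46.36.
Expenditure on y: 5·46.36 = 231.8; share = 0.5416.

share on y = 0.5416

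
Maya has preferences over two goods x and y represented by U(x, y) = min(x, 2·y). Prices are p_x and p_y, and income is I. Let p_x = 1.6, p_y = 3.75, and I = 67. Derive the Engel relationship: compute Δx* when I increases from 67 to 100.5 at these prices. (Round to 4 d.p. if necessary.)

Δx* = 9.6403

With perfect complements, no substitution: consume in ratio x:y = 2:1.
Budget: p_x·x + p_y·(1/2)·x = I, so (2·p_x + p_y)·x = 2·I.
Demand: x*(p_x,p_y,I) = 2·I/(2·p_x + p_y), y* = I/(2·p_x + p_y).
Here 2·1.6 + 3.75 = 6.95, giving x* = 19.2806.
At I' = 100.5: x* = 28.9209. Change: 28.9209 − 19.2806 = 9.6403.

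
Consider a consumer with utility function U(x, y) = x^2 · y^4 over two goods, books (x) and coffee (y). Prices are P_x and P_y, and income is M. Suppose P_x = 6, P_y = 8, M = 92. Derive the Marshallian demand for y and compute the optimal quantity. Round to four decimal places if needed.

The MRS is (1/2)·y/x. Set MRS = P_x/P_y.
So 2·P_y·y = 4·P_x·x; combined with the budget, a share 1/3 of income goes to x.
Demand: x*(P_x,P_y,M) = 1/3·M/P_x and y* = 2/3·M/P_y.
At P_x=6, P_y=8, M=92: y* = 2/3·92/8 = 7.6667.

y* = 7.6667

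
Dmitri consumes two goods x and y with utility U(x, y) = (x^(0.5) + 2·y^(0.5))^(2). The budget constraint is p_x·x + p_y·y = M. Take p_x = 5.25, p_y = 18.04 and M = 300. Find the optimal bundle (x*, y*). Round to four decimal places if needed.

x* = 26.4052, y* = 8.9453

MU_x ∝ x^(-0.5), MU_y ∝ 2·y^(-0.5), so MRS = (1/2)·(y/x)^(0.5) = p_x/p_y.
Solve for the ratio: y/x = [2·p_x/p_y]^(2).
With the ratio pinned down, the budget gives x* = M/(p_x + p_y·(y/x)) and y* = (y/x)·x*.
Numerically y/x = 0.33877, so x* = 300/(5.25 + 18.04·0.33877) = 26.4052 and y* = 0.33877·26.4052 = 8.9453.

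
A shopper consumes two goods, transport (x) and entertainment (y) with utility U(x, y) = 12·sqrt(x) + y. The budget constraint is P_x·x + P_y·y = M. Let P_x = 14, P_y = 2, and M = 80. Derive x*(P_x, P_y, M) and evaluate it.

Plugging in: x* = (6·2/14)² = 0.7347.

x* = 0.7347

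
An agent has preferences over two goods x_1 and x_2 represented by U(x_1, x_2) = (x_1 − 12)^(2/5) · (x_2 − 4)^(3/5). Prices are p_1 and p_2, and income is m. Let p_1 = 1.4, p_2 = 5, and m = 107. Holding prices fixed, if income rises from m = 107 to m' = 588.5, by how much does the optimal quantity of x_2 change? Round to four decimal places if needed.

Δx_2* = 57.78

This is Cobb-Douglas in (x_1−12, x_2−4): tangency gives 0.4·p_2·(x_2−4) = 0.6·p_1·(x_1−12).
After buying the subsistence bundle (12, 4), a share 0.4 of the remaining income goes to x_1: x_1* = 12 + 0.4·(m − 12p_1 − 4p_2)/p_1.
Discretionary income = 107 − 12·1.4 − 4·5 = 70.2; x_2* = 4 + 0.6·70.2/5 = 12.424.
At m' = 588.5: x_2* = 70.204. Change: 70.204 − 12.424 = 57.78.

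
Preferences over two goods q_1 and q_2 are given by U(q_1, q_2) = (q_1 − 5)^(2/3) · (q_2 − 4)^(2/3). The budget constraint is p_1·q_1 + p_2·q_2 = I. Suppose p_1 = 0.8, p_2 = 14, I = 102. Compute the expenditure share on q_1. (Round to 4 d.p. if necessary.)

share on q_1 = 0.2451

After buying the subsistence bundle (5, 4), a share 0.5 of the remaining income goes to q_1: q_1* = 5 + 0.5·(I − 5p_1 − 4p_2)/p_1.
Discretionary income = 102 − 5·0.8 − 4·14 = 42; q_1* = 5 + 0.5·42/0.8 = 31.25; q_2* = 4 + 0.5·42/14 = 5.5.
Expenditure on q_1: 0.8·31.25 = 25; share = 0.2451.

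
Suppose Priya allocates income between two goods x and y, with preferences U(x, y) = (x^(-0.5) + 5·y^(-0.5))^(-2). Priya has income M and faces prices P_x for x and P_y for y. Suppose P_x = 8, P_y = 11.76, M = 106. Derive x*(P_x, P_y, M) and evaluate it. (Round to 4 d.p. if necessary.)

MU_x ∝ x^(-1.5), MU_y ∝ 5·y^(-1.5), so MRS = (1/5)·(y/x)^(1.5) = P_x/P_y.
Solve for the ratio: y/x = [5·P_x/P_y]^(2/3).
With the ratio pinned down, the budget gives x* = M/(P_x + P_y·(y/x)) and y* = (y/x)·x*.
Numerically y/x = 2.261701, so x* = 106/(8 + 11.76·2.261701) = 3.0638.

x* = 3.0638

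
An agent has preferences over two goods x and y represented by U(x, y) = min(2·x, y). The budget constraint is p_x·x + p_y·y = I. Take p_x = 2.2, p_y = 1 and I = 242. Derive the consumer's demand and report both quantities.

x* = 57.619, y* = 115.2381

With perfect complements, no substitution: consume in ratio x:y = 1:2.
Budget: p_x·x + p_y·2·x = I, so (p_x + 2·p_y)·x = I.
Demand: x*(p_x,p_y,I) = I/(p_x + 2·p_y), y* = 2·I/(p_x + 2·p_y).
Here 2.2 + 2·1 = 4.2, giving x* = 57.619 and y* = 115.2381.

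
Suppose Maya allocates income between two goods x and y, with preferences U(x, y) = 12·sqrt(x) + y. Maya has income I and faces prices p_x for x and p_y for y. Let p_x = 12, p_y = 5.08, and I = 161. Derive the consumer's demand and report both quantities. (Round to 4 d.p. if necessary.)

Solve: √x = 6·p_y/p_x, so x*(p_x,p_y) = (6·p_y/p_x)², and y* = (I − p_x·x*)/p_y.
Plugging in: x* = (6·5.08/12)² = 6.4516, y* = 16.4529.

x* = 6.4516, y* = 16.4529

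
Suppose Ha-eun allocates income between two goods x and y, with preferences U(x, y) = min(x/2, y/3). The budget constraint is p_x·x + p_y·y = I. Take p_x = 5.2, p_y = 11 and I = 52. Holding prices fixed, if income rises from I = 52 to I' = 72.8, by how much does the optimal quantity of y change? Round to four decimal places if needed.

Leontief preferences: the optimum is at the kink where x/2 = y/3, i.e. y = (3/2)·x.
Budget: p_x·x + p_y·(3/2)·x = I, so (2·p_x + 3·p_y)·x = 2·I.
Demand: x*(p_x,p_y,I) = 2·I/(2·p_x + 3·p_y), y* = 3·I/(2·p_x + 3·p_y).
Here 2·5.2 + 3·11 = 43.4, giving y* = 3.5945.
At I' = 72.8: y* = 5.0323. Change: 5.0323 − 3.5945 = 1.4378.

Δy* = 1.4378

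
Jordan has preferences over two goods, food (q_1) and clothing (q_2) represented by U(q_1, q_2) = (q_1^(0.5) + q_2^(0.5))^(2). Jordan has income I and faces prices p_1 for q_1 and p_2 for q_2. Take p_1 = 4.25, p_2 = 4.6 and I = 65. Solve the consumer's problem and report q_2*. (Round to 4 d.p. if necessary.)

q_2* = 6.7858

MRS = MU_q_1/MU_q_2 = (q_2/q_1)^(0.5). Set equal to p_1/p_2.
Hence q_2/q_1 = (p_1/p_2)^(1/(0.5)), i.e. raised to the 2 power.
Substitute q_2 = (q_2/q_1)·q_1 into the budget: q_1* = I/(p_1 + p_2·(q_2/q_1)).
Numerically q_2/q_1 = 0.853615, so q_1* = 65/(4.25 + 4.6·0.853615) = 7.9495 and q_2* = 0.853615·7.9495 = 6.7858.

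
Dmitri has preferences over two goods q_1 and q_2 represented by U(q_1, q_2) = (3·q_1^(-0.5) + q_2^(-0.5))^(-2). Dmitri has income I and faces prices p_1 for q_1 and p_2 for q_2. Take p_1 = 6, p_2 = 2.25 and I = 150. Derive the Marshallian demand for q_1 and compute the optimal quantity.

MU_q_1 ∝ 3·q_1^(-1.5), MU_q_2 ∝ q_2^(-1.5), so MRS = 3·(q_2/q_1)^(1.5) = p_1/p_2.
Hence q_2/q_1 = ((1/3)·p_1/p_2)^(1/(1.5)), i.e. raised to the 2/3 power.
With the ratio pinned down, the budget gives q_1* = I/(p_1 + p_2·(q_2/q_1)) and q_2* = (q_2/q_1)·q_1*.
Numerically q_2/q_1 = 0.924482, so q_1* = 150/(6 + 2.25·0.924482) = 18.5642.

q_1* = 18.5642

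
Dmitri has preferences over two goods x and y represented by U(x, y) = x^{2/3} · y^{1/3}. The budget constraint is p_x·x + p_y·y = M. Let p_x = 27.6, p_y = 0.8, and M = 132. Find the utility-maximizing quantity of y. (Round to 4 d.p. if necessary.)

Tangency: MRS = 2·y/x = p_x/p_y.
So 2/3·p_y·y = 1/3·p_x·x; combined with the budget, a share 2/3 of income goes to x.
Demand: x*(p_x,p_y,M) = 2/3·M/p_x and y* = 1/3·M/p_y.
At p_x=27.6, p_y=0.8, M=132: y* = 1/3·132/0.8 = 55.

y* = 55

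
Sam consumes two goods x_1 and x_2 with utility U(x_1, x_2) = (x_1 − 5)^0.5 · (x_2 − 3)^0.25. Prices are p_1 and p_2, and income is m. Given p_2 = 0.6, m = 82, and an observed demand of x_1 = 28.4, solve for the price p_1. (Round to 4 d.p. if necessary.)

p_1 = 2

This is Cobb-Douglas in (x_1−5, x_2−3): tangency gives 0.5·p_2·(x_2−3) = 0.25·p_1·(x_1−5).
After buying the subsistence bundle (5, 3), a share 2/3 of the remaining income goes to x_1: x_1* = 5 + 2/3·(m − 5p_1 − 3p_2)/p_1.
Set x_1* = 28.4 in the demand function and solve for p_1: p_1 = 2.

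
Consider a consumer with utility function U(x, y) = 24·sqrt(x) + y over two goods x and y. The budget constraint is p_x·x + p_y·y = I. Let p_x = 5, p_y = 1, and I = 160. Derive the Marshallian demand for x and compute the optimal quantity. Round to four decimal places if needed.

x* = 5.76

Utility is quasi-linear in y; the FOC for x is 12/√x = p_x/p_y.
Solve: √x = 12·p_y/p_x, so x*(p_x,p_y) = (12·p_y/p_x)², and y* = (I − p_x·x*)/p_y.
Plugging in: x* = (12·1/5)² = 5.76.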